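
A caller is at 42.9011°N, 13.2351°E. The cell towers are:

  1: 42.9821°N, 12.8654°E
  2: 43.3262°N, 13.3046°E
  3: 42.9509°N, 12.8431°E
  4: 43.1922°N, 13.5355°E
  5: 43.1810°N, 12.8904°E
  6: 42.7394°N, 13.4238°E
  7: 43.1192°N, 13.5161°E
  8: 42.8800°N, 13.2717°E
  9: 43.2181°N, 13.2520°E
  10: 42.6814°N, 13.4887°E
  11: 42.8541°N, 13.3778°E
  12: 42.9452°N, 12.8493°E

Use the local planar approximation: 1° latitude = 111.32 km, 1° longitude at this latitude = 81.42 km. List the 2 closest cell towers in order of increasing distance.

Distances from 42.9011°N, 13.2351°E:
1: √((0.0810·111.32)² + (-0.3697·81.42)²) = √(81.304846 + 906.068636) = 31.4225 km
2: √((0.4251·111.32)² + (0.0695·81.42)²) = √(2239.384177 + 32.020773) = 47.6593 km
3: √((0.0498·111.32)² + (-0.3920·81.42)²) = √(30.733009 + 1018.671909) = 32.3945 km
4: √((0.2911·111.32)² + (0.3004·81.42)²) = √(1050.100357 + 598.221549) = 40.5995 km
5: √((0.2799·111.32)² + (-0.3447·81.42)²) = √(970.850128 + 787.670831) = 41.9347 km
6: √((-0.1617·111.32)² + (0.1887·81.42)²) = √(324.015984 + 236.051083) = 23.6657 km
7: √((0.2181·111.32)² + (0.2810·81.42)²) = √(589.464597 + 523.449556) = 33.3604 km
8: √((-0.0211·111.32)² + (0.0366·81.42)²) = √(5.517106 + 8.880233) = 3.7944 km
9: √((0.3170·111.32)² + (0.0169·81.42)²) = √(1245.273998 + 1.893370) = 35.3153 km
10: √((-0.2197·111.32)² + (0.2536·81.42)²) = √(598.145045 + 426.344529) = 32.0076 km
11: √((-0.0470·111.32)² + (0.1427·81.42)²) = √(27.374243 + 134.992656) = 12.7423 km
12: √((0.0441·111.32)² + (-0.3858·81.42)²) = √(24.100362 + 986.703441) = 31.7931 km
Sorted: 8 (3.7944 km) < 11 (12.7423 km) < 6 (23.6657 km) < 1 (31.4225 km) < …

8, 11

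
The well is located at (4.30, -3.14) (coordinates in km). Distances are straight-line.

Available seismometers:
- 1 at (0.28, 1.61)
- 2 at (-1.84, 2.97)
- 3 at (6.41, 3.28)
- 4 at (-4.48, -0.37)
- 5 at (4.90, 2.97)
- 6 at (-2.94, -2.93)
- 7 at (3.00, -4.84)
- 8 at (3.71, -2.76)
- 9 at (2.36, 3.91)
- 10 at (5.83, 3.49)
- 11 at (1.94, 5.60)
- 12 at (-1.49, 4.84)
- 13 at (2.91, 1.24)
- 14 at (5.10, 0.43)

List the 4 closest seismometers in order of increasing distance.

8, 7, 14, 13

Distances from (4.30, -3.14):
1: 6.22 km
2: 8.66 km
3: 6.76 km
4: 9.21 km
5: 6.14 km
6: 7.24 km
7: 2.14 km
8: 0.70 km
9: 7.31 km
10: 6.80 km
11: 9.05 km
12: 9.86 km
13: 4.60 km
14: 3.66 km
Sorted: 8 (0.70 km) < 7 (2.14 km) < 14 (3.66 km) < 13 (4.60 km) < 5 (6.14 km) < 1 (6.22 km) < …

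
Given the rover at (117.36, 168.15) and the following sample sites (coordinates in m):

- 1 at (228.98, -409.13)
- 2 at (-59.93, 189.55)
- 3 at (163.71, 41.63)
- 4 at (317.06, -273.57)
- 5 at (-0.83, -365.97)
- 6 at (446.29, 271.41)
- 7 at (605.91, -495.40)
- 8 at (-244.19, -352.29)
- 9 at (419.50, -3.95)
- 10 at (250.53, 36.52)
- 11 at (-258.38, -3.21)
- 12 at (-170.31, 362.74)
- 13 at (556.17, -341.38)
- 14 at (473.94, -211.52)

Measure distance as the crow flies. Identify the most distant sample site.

Distances from (117.36, 168.15):
1: 587.97 m
2: 178.58 m
3: 134.74 m
4: 484.76 m
5: 547.04 m
6: 344.76 m
7: 824.00 m
8: 633.70 m
9: 347.72 m
10: 187.25 m
11: 412.97 m
12: 347.30 m
13: 672.44 m
14: 520.86 m
Maximum: 7 at 824.00 m.

7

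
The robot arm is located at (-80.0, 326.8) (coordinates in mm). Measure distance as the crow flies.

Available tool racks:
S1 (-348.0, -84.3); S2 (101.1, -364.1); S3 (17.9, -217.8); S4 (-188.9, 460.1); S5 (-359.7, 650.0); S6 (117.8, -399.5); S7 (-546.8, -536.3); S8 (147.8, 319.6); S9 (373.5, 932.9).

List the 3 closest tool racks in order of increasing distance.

Distances from (-80.0, 326.8):
S1: 490.7 mm
S2: 714.2 mm
S3: 553.3 mm
S4: 172.1 mm
S5: 427.4 mm
S6: 752.8 mm
S7: 981.2 mm
S8: 227.9 mm
S9: 757.0 mm
Sorted: S4 (172.1 mm) < S8 (227.9 mm) < S5 (427.4 mm) < S1 (490.7 mm) < S3 (553.3 mm) < …

S4, S8, S5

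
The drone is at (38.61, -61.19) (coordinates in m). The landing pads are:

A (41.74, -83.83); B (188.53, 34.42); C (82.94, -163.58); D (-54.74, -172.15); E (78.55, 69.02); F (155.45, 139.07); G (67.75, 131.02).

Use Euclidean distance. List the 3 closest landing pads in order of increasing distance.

A, C, E

Distances from (38.61, -61.19):
A: √((3.13)² + (-22.64)²) = √(9.7969 + 512.5696) = 22.86 m
B: √((149.92)² + (95.61)²) = √(22476.0064 + 9141.2721) = 177.81 m
C: √((44.33)² + (-102.39)²) = √(1965.1489 + 10483.7121) = 111.57 m
D: √((-93.35)² + (-110.96)²) = √(8714.2225 + 12312.1216) = 145.00 m
E: √((39.94)² + (130.21)²) = √(1595.2036 + 16954.6441) = 136.20 m
F: √((116.84)² + (200.26)²) = √(13651.5856 + 40104.0676) = 231.85 m
G: √((29.14)² + (192.21)²) = √(849.1396 + 36944.6841) = 194.41 m
Sorted: A (22.86 m) < C (111.57 m) < E (136.20 m) < D (145.00 m) < B (177.81 m) < …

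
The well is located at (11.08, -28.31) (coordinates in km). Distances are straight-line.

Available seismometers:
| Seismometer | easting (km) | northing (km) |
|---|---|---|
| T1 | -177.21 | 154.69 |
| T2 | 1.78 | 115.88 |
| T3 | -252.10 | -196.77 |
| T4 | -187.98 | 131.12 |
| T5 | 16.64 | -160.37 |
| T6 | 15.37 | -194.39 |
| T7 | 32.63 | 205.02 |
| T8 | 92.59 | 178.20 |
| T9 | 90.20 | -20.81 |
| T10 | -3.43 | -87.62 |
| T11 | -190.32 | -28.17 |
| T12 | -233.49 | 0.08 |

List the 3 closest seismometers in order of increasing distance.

Distances from (11.08, -28.31):
T1: √((-188.29)² + (183.00)²) = √(35453.1241 + 33489.0000) = 262.57 km
T2: √((-9.30)² + (144.19)²) = √(86.4900 + 20790.7561) = 144.49 km
T3: √((-263.18)² + (-168.46)²) = √(69263.7124 + 28378.7716) = 312.48 km
T4: √((-199.06)² + (159.43)²) = √(39624.8836 + 25417.9249) = 255.03 km
T5: √((5.56)² + (-132.06)²) = √(30.9136 + 17439.8436) = 132.18 km
T6: √((4.29)² + (-166.08)²) = √(18.4041 + 27582.5664) = 166.14 km
T7: √((21.55)² + (233.33)²) = √(464.4025 + 54442.8889) = 234.32 km
T8: √((81.51)² + (206.51)²) = √(6643.8801 + 42646.3801) = 222.01 km
T9: √((79.12)² + (7.50)²) = √(6259.9744 + 56.2500) = 79.47 km
T10: √((-14.51)² + (-59.31)²) = √(210.5401 + 3517.6761) = 61.06 km
T11: √((-201.40)² + (0.14)²) = √(40561.9600 + 0.0196) = 201.40 km
T12: √((-244.57)² + (28.39)²) = √(59814.4849 + 805.9921) = 246.21 km
Sorted: T10 (61.06 km) < T9 (79.47 km) < T5 (132.18 km) < T2 (144.49 km) < T6 (166.14 km) < …

T10, T9, T5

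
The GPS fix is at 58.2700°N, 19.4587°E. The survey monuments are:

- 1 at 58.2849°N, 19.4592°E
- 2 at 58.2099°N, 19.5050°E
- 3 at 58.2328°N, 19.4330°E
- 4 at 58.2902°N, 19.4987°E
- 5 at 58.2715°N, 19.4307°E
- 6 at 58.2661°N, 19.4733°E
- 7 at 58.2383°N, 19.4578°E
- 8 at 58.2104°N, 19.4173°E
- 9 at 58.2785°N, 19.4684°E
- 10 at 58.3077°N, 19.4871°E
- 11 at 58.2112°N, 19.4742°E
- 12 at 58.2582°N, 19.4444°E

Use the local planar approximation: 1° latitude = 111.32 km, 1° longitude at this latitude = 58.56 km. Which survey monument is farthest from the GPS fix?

Distances from 58.2700°N, 19.4587°E:
1: √((0.0149·111.32)² + (0.0005·58.56)²) = √(2.751180 + 0.000857) = 1.6589 km
2: √((-0.0601·111.32)² + (0.0463·58.56)²) = √(44.760542 + 7.351300) = 7.2189 km
3: √((-0.0372·111.32)² + (-0.0257·58.56)²) = √(17.148742 + 2.265001) = 4.4061 km
4: √((0.0202·111.32)² + (0.0400·58.56)²) = √(5.056490 + 5.486838) = 3.2470 km
5: √((0.0015·111.32)² + (-0.0280·58.56)²) = √(0.027882 + 2.688551) = 1.6482 km
6: √((-0.0039·111.32)² + (0.0146·58.56)²) = √(0.188484 + 0.730984) = 0.9589 km
7: √((-0.0317·111.32)² + (-0.0009·58.56)²) = √(12.452740 + 0.002778) = 3.5292 km
8: √((-0.0596·111.32)² + (-0.0414·58.56)²) = √(44.018873 + 5.877638) = 7.0637 km
9: √((0.0085·111.32)² + (0.0097·58.56)²) = √(0.895332 + 0.322660) = 1.1036 km
10: √((0.0377·111.32)² + (0.0284·58.56)²) = √(17.612828 + 2.765915) = 4.5143 km
11: √((-0.0588·111.32)² + (0.0155·58.56)²) = √(42.845089 + 0.823883) = 6.6083 km
12: √((-0.0118·111.32)² + (-0.0143·58.56)²) = √(1.725482 + 0.701252) = 1.5578 km
Maximum: 2 at 7.2189 km.

2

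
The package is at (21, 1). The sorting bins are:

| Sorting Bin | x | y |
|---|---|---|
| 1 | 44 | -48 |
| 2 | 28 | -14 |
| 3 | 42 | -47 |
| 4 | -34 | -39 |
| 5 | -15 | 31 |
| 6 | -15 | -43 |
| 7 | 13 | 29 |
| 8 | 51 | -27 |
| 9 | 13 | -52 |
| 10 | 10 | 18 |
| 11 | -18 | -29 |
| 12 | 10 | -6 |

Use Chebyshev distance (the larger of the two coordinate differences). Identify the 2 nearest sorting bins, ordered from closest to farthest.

Distances from (21, 1):
1: 49
2: 15
3: 48
4: 55
5: 36
6: 44
7: 28
8: 30
9: 53
10: 17
11: 39
12: 11
Sorted: 12 (11) < 2 (15) < 10 (17) < 7 (28) < …

12, 2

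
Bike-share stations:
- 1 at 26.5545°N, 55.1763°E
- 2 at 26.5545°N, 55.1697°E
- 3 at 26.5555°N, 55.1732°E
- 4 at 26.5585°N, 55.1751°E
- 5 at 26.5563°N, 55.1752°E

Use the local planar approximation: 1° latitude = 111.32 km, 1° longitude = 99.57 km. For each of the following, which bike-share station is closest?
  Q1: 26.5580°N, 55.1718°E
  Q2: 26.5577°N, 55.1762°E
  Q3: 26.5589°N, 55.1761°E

Q1→3; Q2→4; Q3→4

Q1 at 26.5580°N, 55.1718°E:
  1: √((-0.0035·111.32)² + (0.0045·99.57)²) = √(0.151804 + 0.200762) = 0.5938 km
  2: √((-0.0035·111.32)² + (-0.0021·99.57)²) = √(0.151804 + 0.043722) = 0.4422 km
  3: √((-0.0025·111.32)² + (0.0014·99.57)²) = √(0.077451 + 0.019432) = 0.3113 km
  4: √((0.0005·111.32)² + (0.0033·99.57)²) = √(0.003098 + 0.107965) = 0.3333 km
  5: √((-0.0017·111.32)² + (0.0034·99.57)²) = √(0.035813 + 0.114608) = 0.3878 km
  → nearest: 3 (0.3113 km)
Q2 at 26.5577°N, 55.1762°E:
  1: √((-0.0032·111.32)² + (0.0001·99.57)²) = √(0.126896 + 0.000099) = 0.3564 km
  2: √((-0.0032·111.32)² + (-0.0065·99.57)²) = √(0.126896 + 0.418874) = 0.7388 km
  3: √((-0.0022·111.32)² + (-0.0030·99.57)²) = √(0.059978 + 0.089228) = 0.3863 km
  4: √((0.0008·111.32)² + (-0.0011·99.57)²) = √(0.007931 + 0.011996) = 0.1412 km
  5: √((-0.0014·111.32)² + (-0.0010·99.57)²) = √(0.024289 + 0.009914) = 0.1849 km
  → nearest: 4 (0.1412 km)
Q3 at 26.5589°N, 55.1761°E:
  1: √((-0.0044·111.32)² + (0.0002·99.57)²) = √(0.239912 + 0.000397) = 0.4902 km
  2: √((-0.0044·111.32)² + (-0.0064·99.57)²) = √(0.239912 + 0.406085) = 0.8037 km
  3: √((-0.0034·111.32)² + (-0.0029·99.57)²) = √(0.143253 + 0.083378) = 0.4761 km
  4: √((-0.0004·111.32)² + (-0.0010·99.57)²) = √(0.001983 + 0.009914) = 0.1091 km
  5: √((-0.0026·111.32)² + (-0.0009·99.57)²) = √(0.083771 + 0.008030) = 0.3030 km
  → nearest: 4 (0.1091 km)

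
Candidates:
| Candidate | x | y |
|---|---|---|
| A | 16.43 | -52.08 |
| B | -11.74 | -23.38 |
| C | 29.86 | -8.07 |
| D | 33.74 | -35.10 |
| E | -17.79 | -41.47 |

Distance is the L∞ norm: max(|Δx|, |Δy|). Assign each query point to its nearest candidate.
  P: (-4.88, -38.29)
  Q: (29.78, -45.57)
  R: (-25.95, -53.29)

P→E; Q→D; R→E

P at (-4.88, -38.29):
  A: max(|21.31|, |-13.79|) = 21.31
  B: max(|-6.86|, |14.91|) = 14.91
  C: max(|34.74|, |30.22|) = 34.74
  D: max(|38.62|, |3.19|) = 38.62
  E: max(|-12.91|, |-3.18|) = 12.91
  → nearest: E (12.91)
Q at (29.78, -45.57):
  A: max(|-13.35|, |-6.51|) = 13.35
  B: max(|-41.52|, |22.19|) = 41.52
  C: max(|0.08|, |37.50|) = 37.50
  D: max(|3.96|, |10.47|) = 10.47
  E: max(|-47.57|, |4.10|) = 47.57
  → nearest: D (10.47)
R at (-25.95, -53.29):
  A: max(|42.38|, |1.21|) = 42.38
  B: max(|14.21|, |29.91|) = 29.91
  C: max(|55.81|, |45.22|) = 55.81
  D: max(|59.69|, |18.19|) = 59.69
  E: max(|8.16|, |11.82|) = 11.82
  → nearest: E (11.82)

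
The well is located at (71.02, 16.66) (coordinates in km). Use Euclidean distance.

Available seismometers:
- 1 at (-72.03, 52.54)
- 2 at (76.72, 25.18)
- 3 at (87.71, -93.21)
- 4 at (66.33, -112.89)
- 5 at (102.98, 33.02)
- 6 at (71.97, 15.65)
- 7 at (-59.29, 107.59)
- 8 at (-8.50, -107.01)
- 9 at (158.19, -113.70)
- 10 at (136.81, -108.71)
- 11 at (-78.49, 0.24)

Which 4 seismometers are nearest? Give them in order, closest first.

Distances from (71.02, 16.66):
1: √((-143.05)² + (35.88)²) = √(20463.3025 + 1287.3744) = 147.48 km
2: √((5.70)² + (8.52)²) = √(32.4900 + 72.5904) = 10.25 km
3: √((16.69)² + (-109.87)²) = √(278.5561 + 12071.4169) = 111.13 km
4: √((-4.69)² + (-129.55)²) = √(21.9961 + 16783.2025) = 129.63 km
5: √((31.96)² + (16.36)²) = √(1021.4416 + 267.6496) = 35.90 km
6: √((0.95)² + (-1.01)²) = √(0.9025 + 1.0201) = 1.39 km
7: √((-130.31)² + (90.93)²) = √(16980.6961 + 8268.2649) = 158.90 km
8: √((-79.52)² + (-123.67)²) = √(6323.4304 + 15294.2689) = 147.03 km
9: √((87.17)² + (-130.36)²) = √(7598.6089 + 16993.7296) = 156.82 km
10: √((65.79)² + (-125.37)²) = √(4328.3241 + 15717.6369) = 141.58 km
11: √((-149.51)² + (-16.42)²) = √(22353.2401 + 269.6164) = 150.41 km
Sorted: 6 (1.39 km) < 2 (10.25 km) < 5 (35.90 km) < 3 (111.13 km) < 4 (129.63 km) < 10 (141.58 km) < …

6, 2, 5, 3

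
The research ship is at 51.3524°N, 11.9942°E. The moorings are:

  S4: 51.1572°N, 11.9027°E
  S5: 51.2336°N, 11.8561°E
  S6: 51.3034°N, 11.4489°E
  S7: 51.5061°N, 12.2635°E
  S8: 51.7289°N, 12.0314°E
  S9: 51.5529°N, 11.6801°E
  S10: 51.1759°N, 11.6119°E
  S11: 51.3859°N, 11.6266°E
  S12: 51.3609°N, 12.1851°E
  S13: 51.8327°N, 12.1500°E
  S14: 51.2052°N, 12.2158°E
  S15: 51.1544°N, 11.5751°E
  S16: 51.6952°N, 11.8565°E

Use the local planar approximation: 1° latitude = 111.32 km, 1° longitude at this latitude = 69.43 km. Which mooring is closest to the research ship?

Distances from 51.3524°N, 11.9942°E:
S4: √((-0.1952·111.32)² + (-0.0915·69.43)²) = √(472.178298 + 40.358640) = 22.6393 km
S5: √((-0.1188·111.32)² + (-0.1381·69.43)²) = √(174.895758 + 91.935171) = 16.3350 km
S6: √((-0.0490·111.32)² + (-0.5453·69.43)²) = √(29.753534 + 1433.393154) = 38.2511 km
S7: √((0.1537·111.32)² + (0.2693·69.43)²) = √(292.748130 + 349.596469) = 25.3445 km
S8: √((0.3765·111.32)² + (0.0372·69.43)²) = √(1756.614068 + 6.670835) = 41.9915 km
S9: √((0.2005·111.32)² + (-0.3141·69.43)²) = √(498.167223 + 475.587250) = 31.2050 km
S10: √((-0.1765·111.32)² + (-0.3823·69.43)²) = √(386.043118 + 704.535574) = 33.0239 km
S11: √((0.0335·111.32)² + (-0.3676·69.43)²) = √(13.907082 + 651.396373) = 25.7935 km
S12: √((0.0085·111.32)² + (0.1909·69.43)²) = √(0.895332 + 175.673473) = 13.2879 km
S13: √((0.4803·111.32)² + (0.1558·69.43)²) = √(2858.719661 + 117.011686) = 54.5503 km
S14: √((-0.1472·111.32)² + (0.2216·69.43)²) = √(268.510959 + 236.719395) = 22.4773 km
S15: √((-0.1980·111.32)² + (-0.4191·69.43)²) = √(485.821551 + 846.700180) = 36.5037 km
S16: √((0.3428·111.32)² + (-0.1377·69.43)²) = √(1456.223455 + 91.403371) = 39.3399 km
Minimum: S12 at 13.2879 km.

S12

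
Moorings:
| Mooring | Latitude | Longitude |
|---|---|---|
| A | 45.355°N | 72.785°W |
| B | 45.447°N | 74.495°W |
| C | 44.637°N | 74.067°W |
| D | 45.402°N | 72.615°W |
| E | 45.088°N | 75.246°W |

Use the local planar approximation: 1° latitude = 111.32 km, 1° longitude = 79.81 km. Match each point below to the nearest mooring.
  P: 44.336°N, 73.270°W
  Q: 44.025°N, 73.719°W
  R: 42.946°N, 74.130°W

P at 44.336°N, 73.270°W:
  A: √((1.019·111.32)² + (0.485·79.81)²) = √(12867.51737 + 1498.29765) = 119.857 km
  B: √((1.111·111.32)² + (-1.225·79.81)²) = √(15295.88160 + 9558.43517) = 157.653 km
  C: √((0.301·111.32)² + (-0.797·79.81)²) = √(1122.74049 + 4046.05018) = 71.894 km
  D: √((1.066·111.32)² + (0.655·79.81)²) = √(14081.88537 + 2732.73313) = 129.671 km
  E: √((0.752·111.32)² + (-1.976·79.81)²) = √(7007.80610 + 24870.72824) = 178.546 km
  → nearest: C (71.894 km)
Q at 44.025°N, 73.719°W:
  A: √((1.330·111.32)² + (0.934·79.81)²) = √(21920.46069 + 5556.59027) = 165.762 km
  B: √((1.422·111.32)² + (-0.776·79.81)²) = √(25057.95287 + 3835.64199) = 169.981 km
  C: √((0.612·111.32)² + (-0.348·79.81)²) = √(4641.40258 + 771.38841) = 73.572 km
  D: √((1.377·111.32)² + (1.104·79.81)²) = √(23497.10058 + 7763.41439) = 176.806 km
  E: √((1.063·111.32)² + (-1.527·79.81)²) = √(14002.73676 + 14852.26521) = 169.868 km
  → nearest: C (73.572 km)
R at 42.946°N, 74.130°W:
  A: √((2.409·111.32)² + (1.345·79.81)²) = √(71915.08454 + 11522.83095) = 288.856 km
  B: √((2.501·111.32)² + (-0.365·79.81)²) = √(77512.86310 + 848.59477) = 279.931 km
  C: √((1.691·111.32)² + (0.063·79.81)²) = √(35435.09574 + 25.28109) = 188.309 km
  D: √((2.456·111.32)² + (1.515·79.81)²) = √(74748.60986 + 14619.74802) = 298.945 km
  E: √((2.142·111.32)² + (-1.116·79.81)²) = √(56857.18164 + 7933.10150) = 254.539 km
  → nearest: C (188.309 km)

P→C; Q→C; R→C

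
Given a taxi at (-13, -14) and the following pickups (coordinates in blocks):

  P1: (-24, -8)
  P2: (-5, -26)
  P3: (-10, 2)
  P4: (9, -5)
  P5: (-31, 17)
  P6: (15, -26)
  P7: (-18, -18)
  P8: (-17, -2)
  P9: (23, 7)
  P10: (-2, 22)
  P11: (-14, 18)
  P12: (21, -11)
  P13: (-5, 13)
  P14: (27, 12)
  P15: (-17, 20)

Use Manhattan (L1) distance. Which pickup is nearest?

Distances from (-13, -14):
P1: |-11| + |6| = 11 + 6 = 17 blocks
P2: |8| + |-12| = 8 + 12 = 20 blocks
P3: |3| + |16| = 3 + 16 = 19 blocks
P4: |22| + |9| = 22 + 9 = 31 blocks
P5: |-18| + |31| = 18 + 31 = 49 blocks
P6: |28| + |-12| = 28 + 12 = 40 blocks
P7: |-5| + |-4| = 5 + 4 = 9 blocks
P8: |-4| + |12| = 4 + 12 = 16 blocks
P9: |36| + |21| = 36 + 21 = 57 blocks
P10: |11| + |36| = 11 + 36 = 47 blocks
P11: |-1| + |32| = 1 + 32 = 33 blocks
P12: |34| + |3| = 34 + 3 = 37 blocks
P13: |8| + |27| = 8 + 27 = 35 blocks
P14: |40| + |26| = 40 + 26 = 66 blocks
P15: |-4| + |34| = 4 + 34 = 38 blocks
Minimum: P7 at 9 blocks.

P7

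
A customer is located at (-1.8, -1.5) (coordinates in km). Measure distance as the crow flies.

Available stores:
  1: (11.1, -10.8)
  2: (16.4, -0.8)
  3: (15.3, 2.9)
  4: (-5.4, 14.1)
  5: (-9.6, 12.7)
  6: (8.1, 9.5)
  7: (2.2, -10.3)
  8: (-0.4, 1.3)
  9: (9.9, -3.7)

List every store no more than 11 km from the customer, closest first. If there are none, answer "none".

Distances from (-1.8, -1.5):
1: √((12.9)² + (-9.3)²) = √(166.410 + 86.490) = 15.9 km
2: √((18.2)² + (0.7)²) = √(331.240 + 0.490) = 18.2 km
3: √((17.1)² + (4.4)²) = √(292.410 + 19.360) = 17.7 km
4: √((-3.6)² + (15.6)²) = √(12.960 + 243.360) = 16.0 km
5: √((-7.8)² + (14.2)²) = √(60.840 + 201.640) = 16.2 km
6: √((9.9)² + (11.0)²) = √(98.010 + 121.000) = 14.8 km
7: √((4.0)² + (-8.8)²) = √(16.000 + 77.440) = 9.7 km
8: √((1.4)² + (2.8)²) = √(1.960 + 7.840) = 3.1 km
9: √((11.7)² + (-2.2)²) = √(136.890 + 4.840) = 11.9 km
Threshold 11 km: 8 (3.1 km), 7 (9.7 km) are within range.

8, 7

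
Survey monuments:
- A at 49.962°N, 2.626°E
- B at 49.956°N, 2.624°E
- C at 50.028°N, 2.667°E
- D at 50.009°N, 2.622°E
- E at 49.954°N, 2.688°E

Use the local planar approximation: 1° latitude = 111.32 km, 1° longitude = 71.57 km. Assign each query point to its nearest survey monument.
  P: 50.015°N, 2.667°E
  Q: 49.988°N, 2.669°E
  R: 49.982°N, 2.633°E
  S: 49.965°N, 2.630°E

P at 50.015°N, 2.667°E:
  A: √((-0.053·111.32)² + (-0.041·71.57)²) = √(34.80953 + 8.61053) = 6.589 km
  B: √((-0.059·111.32)² + (-0.043·71.57)²) = √(43.13705 + 9.47107) = 7.253 km
  C: √((0.013·111.32)² + (0.000·71.57)²) = √(2.09427 + 0.00000) = 1.447 km
  D: √((-0.006·111.32)² + (-0.045·71.57)²) = √(0.44612 + 10.37259) = 3.289 km
  E: √((-0.061·111.32)² + (0.021·71.57)²) = √(46.11116 + 2.25892) = 6.955 km
  → nearest: C (1.447 km)
Q at 49.988°N, 2.669°E:
  A: √((-0.026·111.32)² + (-0.043·71.57)²) = √(8.37709 + 9.47107) = 4.225 km
  B: √((-0.032·111.32)² + (-0.045·71.57)²) = √(12.68955 + 10.37259) = 4.802 km
  C: √((0.040·111.32)² + (-0.002·71.57)²) = √(19.82743 + 0.02049) = 4.455 km
  D: √((0.021·111.32)² + (-0.047·71.57)²) = √(5.46493 + 11.31508) = 4.096 km
  E: √((-0.034·111.32)² + (0.019·71.57)²) = √(14.32532 + 1.84914) = 4.022 km
  → nearest: E (4.022 km)
R at 49.982°N, 2.633°E:
  A: √((-0.020·111.32)² + (-0.007·71.57)²) = √(4.95686 + 0.25099) = 2.282 km
  B: √((-0.026·111.32)² + (-0.009·71.57)²) = √(8.37709 + 0.41490) = 2.965 km
  C: √((0.046·111.32)² + (0.034·71.57)²) = √(26.22177 + 5.92134) = 5.669 km
  D: √((0.027·111.32)² + (-0.011·71.57)²) = √(9.03387 + 0.61979) = 3.107 km
  E: √((-0.028·111.32)² + (0.055·71.57)²) = √(9.71544 + 15.49485) = 5.021 km
  → nearest: A (2.282 km)
S at 49.965°N, 2.630°E:
  A: √((-0.003·111.32)² + (-0.004·71.57)²) = √(0.11153 + 0.08196) = 0.440 km
  B: √((-0.009·111.32)² + (-0.006·71.57)²) = √(1.00376 + 0.18440) = 1.090 km
  C: √((0.063·111.32)² + (0.037·71.57)²) = √(49.18441 + 7.01238) = 7.496 km
  D: √((0.044·111.32)² + (-0.008·71.57)²) = √(23.99119 + 0.32782) = 4.931 km
  E: √((-0.011·111.32)² + (0.058·71.57)²) = √(1.49945 + 17.23130) = 4.328 km
  → nearest: A (0.440 km)

P→C; Q→E; R→A; S→A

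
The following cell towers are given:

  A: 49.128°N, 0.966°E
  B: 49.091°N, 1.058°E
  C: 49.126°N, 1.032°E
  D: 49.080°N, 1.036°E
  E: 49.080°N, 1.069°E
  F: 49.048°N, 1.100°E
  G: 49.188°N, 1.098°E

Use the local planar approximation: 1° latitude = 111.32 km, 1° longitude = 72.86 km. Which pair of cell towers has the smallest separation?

Pairwise distances:
B–E: 1.463 km
B–D: 2.017 km
D–E: 2.404 km
E–F: 4.218 km
B–C: 4.332 km
A–C: 4.814 km
C–D: 5.129 km
B–F: 5.681 km
C–E: 5.787 km
D–F: 5.868 km
A–D: 7.387 km
A–B: 7.867 km
C–G: 8.412 km
A–E: 9.213 km
C–F: 9.997 km
B–G: 11.184 km
A–G: 11.709 km
E–G: 12.207 km
D–G: 12.843 km
A–F: 13.215 km
F–G: 15.585 km
Closest pair: B–E at 1.463 km.

B and E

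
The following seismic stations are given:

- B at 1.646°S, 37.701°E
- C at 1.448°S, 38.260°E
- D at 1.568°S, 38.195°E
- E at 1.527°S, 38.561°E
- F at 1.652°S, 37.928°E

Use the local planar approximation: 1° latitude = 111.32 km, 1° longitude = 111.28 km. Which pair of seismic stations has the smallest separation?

C and D

Pairwise distances:
B–C: √((0.198·111.32)² + (0.559·111.28)²) = √(485.82155 + 3869.52672) = 65.995 km
B–D: √((0.078·111.32)² + (0.494·111.28)²) = √(75.39379 + 3021.95597) = 55.654 km
B–E: √((0.119·111.32)² + (0.860·111.28)²) = √(175.48513 + 9158.64312) = 96.613 km
B–F: √((-0.006·111.32)² + (0.227·111.28)²) = √(0.44612 + 638.09589) = 25.269 km
C–D: √((-0.120·111.32)² + (-0.065·111.28)²) = √(178.44685 + 52.31918) = 15.191 km
C–E: √((-0.079·111.32)² + (0.301·111.28)²) = √(77.33936 + 1121.93378) = 34.631 km
C–F: √((-0.204·111.32)² + (-0.332·111.28)²) = √(515.71140 + 1364.93007) = 43.366 km
D–E: √((0.041·111.32)² + (0.366·111.28)²) = √(20.83119 + 1658.80908) = 40.983 km
D–F: √((-0.084·111.32)² + (-0.267·111.28)²) = √(87.43896 + 882.78868) = 31.148 km
E–F: √((-0.125·111.32)² + (-0.633·111.28)²) = √(193.62722 + 4961.82741) = 71.801 km
Closest pair: C–D at 15.191 km.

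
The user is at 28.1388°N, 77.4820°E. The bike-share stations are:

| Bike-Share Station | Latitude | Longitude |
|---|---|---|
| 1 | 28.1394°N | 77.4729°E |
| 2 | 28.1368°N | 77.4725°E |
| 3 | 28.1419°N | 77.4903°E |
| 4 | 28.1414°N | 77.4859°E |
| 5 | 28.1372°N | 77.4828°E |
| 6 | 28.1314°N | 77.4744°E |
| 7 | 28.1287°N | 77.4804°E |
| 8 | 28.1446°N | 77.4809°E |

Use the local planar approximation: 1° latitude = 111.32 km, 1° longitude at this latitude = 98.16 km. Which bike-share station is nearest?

Distances from 28.1388°N, 77.4820°E:
1: 0.8957 km
2: 0.9587 km
3: 0.8848 km
4: 0.4799 km
5: 0.1947 km
6: 1.1114 km
7: 1.1352 km
8: 0.6546 km
Minimum: 5 at 0.1947 km.

5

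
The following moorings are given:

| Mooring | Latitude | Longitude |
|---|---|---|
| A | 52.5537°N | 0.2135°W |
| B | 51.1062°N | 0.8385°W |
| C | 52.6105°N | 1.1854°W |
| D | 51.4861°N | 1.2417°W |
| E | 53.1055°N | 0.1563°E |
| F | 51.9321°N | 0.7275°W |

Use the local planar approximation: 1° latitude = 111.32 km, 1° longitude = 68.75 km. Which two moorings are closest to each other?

Pairwise distances:
A–B: √((-1.4475·111.32)² + (-0.6250·68.75)²) = √(25964.713814 + 1846.313477) = 166.7664 km
A–C: √((0.0568·111.32)² + (-0.9719·68.75)²) = √(39.980025 + 4464.661829) = 67.1166 km
A–D: √((-1.0676·111.32)² + (-1.0282·68.75)²) = √(14124.189169 + 4996.899377) = 138.2790 km
A–E: √((0.5518·111.32)² + (0.3698·68.75)²) = √(3773.199668 + 646.367064) = 66.4798 km
A–F: √((-0.6216·111.32)² + (-0.5140·68.75)²) = √(4788.157273 + 1248.738906) = 77.6975 km
B–C: √((1.5043·111.32)² + (-0.3469·68.75)²) = √(28042.408168 + 568.792688) = 169.1485 km
B–D: √((0.3799·111.32)² + (-0.4032·68.75)²) = √(1788.483684 + 768.398400) = 50.5656 km
B–E: √((1.9993·111.32)² + (0.9948·68.75)²) = √(49533.877673 + 4677.534056) = 232.8334 km
B–F: √((0.8259·111.32)² + (0.1110·68.75)²) = √(8452.814290 + 58.235977) = 92.2554 km
C–D: √((-1.1244·111.32)² + (-0.0563·68.75)²) = √(15667.080294 + 14.981738) = 125.2280 km
C–E: √((0.4950·111.32)² + (1.3417·68.75)²) = √(3036.384692 + 8508.563504) = 107.4474 km
C–F: √((-0.6784·111.32)² + (0.4579·68.75)²) = √(5703.193068 + 991.029750) = 81.8182 km
D–E: √((1.6194·111.32)² + (1.3980·68.75)²) = √(32497.852651 + 9237.612656) = 204.2926 km
D–F: √((0.4460·111.32)² + (0.5142·68.75)²) = √(2464.995398 + 1249.710877) = 60.9484 km
E–F: √((-1.1734·111.32)² + (-0.8838·68.75)²) = √(17062.338869 + 3691.929502) = 144.0634 km
Closest pair: B–D at 50.5656 km.

B and D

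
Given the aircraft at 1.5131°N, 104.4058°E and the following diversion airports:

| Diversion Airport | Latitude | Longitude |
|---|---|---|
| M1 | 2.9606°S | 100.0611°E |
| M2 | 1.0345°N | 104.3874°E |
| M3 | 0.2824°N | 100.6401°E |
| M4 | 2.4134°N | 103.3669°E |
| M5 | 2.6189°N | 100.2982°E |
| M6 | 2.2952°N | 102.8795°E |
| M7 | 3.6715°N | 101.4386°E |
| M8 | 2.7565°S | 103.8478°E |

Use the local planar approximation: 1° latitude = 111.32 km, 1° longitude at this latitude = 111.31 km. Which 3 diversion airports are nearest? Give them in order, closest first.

Distances from 1.5131°N, 104.4058°E:
M1: 694.1855 km
M2: 53.3171 km
M3: 440.9814 km
M4: 153.0259 km
M5: 473.4980 km
M6: 190.9017 km
M7: 408.4304 km
M8: 479.3330 km
Sorted: M2 (53.3171 km) < M4 (153.0259 km) < M6 (190.9017 km) < M7 (408.4304 km) < M3 (440.9814 km) < …

M2, M4, M6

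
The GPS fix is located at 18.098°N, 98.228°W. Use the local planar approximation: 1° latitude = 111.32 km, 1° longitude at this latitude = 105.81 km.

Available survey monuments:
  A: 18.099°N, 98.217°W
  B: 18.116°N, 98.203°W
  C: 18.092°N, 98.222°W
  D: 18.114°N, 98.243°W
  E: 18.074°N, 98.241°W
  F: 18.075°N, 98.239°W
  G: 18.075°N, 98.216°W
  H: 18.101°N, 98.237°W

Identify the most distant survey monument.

Distances from 18.098°N, 98.228°W:
A: √((0.001·111.32)² + (0.011·105.81)²) = √(0.01239 + 1.35469) = 1.169 km
B: √((0.018·111.32)² + (0.025·105.81)²) = √(4.01505 + 6.99735) = 3.318 km
C: √((-0.006·111.32)² + (0.006·105.81)²) = √(0.44612 + 0.40305) = 0.922 km
D: √((0.016·111.32)² + (-0.015·105.81)²) = √(3.17239 + 2.51905) = 2.386 km
E: √((-0.024·111.32)² + (-0.013·105.81)²) = √(7.13787 + 1.89208) = 3.005 km
F: √((-0.023·111.32)² + (-0.011·105.81)²) = √(6.55544 + 1.35469) = 2.812 km
G: √((-0.023·111.32)² + (0.012·105.81)²) = √(6.55544 + 1.61219) = 2.858 km
H: √((0.003·111.32)² + (-0.009·105.81)²) = √(0.11153 + 0.90686) = 1.009 km
Maximum: B at 3.318 km.

B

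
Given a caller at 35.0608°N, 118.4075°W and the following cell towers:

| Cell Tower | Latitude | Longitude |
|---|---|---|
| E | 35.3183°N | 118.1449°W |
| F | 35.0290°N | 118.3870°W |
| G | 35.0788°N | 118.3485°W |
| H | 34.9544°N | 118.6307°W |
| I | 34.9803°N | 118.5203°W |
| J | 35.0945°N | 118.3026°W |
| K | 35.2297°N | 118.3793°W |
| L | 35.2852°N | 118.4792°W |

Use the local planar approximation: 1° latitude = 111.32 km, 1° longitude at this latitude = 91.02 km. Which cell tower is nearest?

Distances from 35.0608°N, 118.4075°W:
E: 37.3226 km
F: 4.0016 km
G: 5.7318 km
H: 23.5163 km
I: 13.6278 km
J: 10.2586 km
K: 18.9763 km
L: 25.8186 km
Minimum: F at 4.0016 km.

F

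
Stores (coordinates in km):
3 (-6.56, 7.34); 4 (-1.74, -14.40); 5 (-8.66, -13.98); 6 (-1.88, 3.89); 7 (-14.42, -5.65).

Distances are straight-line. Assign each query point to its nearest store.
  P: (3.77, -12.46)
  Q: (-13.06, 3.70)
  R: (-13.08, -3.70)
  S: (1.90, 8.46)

P at (3.77, -12.46):
  3: 22.33 km
  4: 5.84 km
  5: 12.52 km
  6: 17.30 km
  7: 19.42 km
  → nearest: 4 (5.84 km)
Q at (-13.06, 3.70):
  3: 7.45 km
  4: 21.35 km
  5: 18.22 km
  6: 11.18 km
  7: 9.45 km
  → nearest: 3 (7.45 km)
R at (-13.08, -3.70):
  3: 12.82 km
  4: 15.59 km
  5: 11.19 km
  6: 13.53 km
  7: 2.37 km
  → nearest: 7 (2.37 km)
S at (1.90, 8.46):
  3: 8.53 km
  4: 23.15 km
  5: 24.80 km
  6: 5.93 km
  7: 21.57 km
  → nearest: 6 (5.93 km)

P→4; Q→3; R→7; S→6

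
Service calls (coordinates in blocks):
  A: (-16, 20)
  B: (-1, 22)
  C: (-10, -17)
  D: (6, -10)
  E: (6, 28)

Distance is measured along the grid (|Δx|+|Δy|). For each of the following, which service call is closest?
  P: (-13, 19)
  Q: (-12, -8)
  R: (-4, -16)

P→A; Q→C; R→C

P at (-13, 19):
  A: 4 blocks
  B: 15 blocks
  C: 39 blocks
  D: 48 blocks
  E: 28 blocks
  → nearest: A (4 blocks)
Q at (-12, -8):
  A: 32 blocks
  B: 41 blocks
  C: 11 blocks
  D: 20 blocks
  E: 54 blocks
  → nearest: C (11 blocks)
R at (-4, -16):
  A: 48 blocks
  B: 41 blocks
  C: 7 blocks
  D: 16 blocks
  E: 54 blocks
  → nearest: C (7 blocks)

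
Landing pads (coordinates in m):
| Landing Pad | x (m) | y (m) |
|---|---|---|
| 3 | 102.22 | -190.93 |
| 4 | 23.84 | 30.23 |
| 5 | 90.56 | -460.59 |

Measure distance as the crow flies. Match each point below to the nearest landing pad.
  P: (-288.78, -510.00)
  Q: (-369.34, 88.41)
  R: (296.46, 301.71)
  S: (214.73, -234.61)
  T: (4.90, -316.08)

P at (-288.78, -510.00):
  3: 504.66 m
  4: 624.16 m
  5: 382.54 m
  → nearest: 5 (382.54 m)
Q at (-369.34, 88.41):
  3: 548.09 m
  4: 397.46 m
  5: 716.18 m
  → nearest: 4 (397.46 m)
R at (296.46, 301.71):
  3: 529.55 m
  4: 384.74 m
  5: 789.62 m
  → nearest: 4 (384.74 m)
S at (214.73, -234.61):
  3: 120.69 m
  4: 326.46 m
  5: 257.85 m
  → nearest: 3 (120.69 m)
T at (4.90, -316.08):
  3: 158.54 m
  4: 346.83 m
  5: 167.99 m
  → nearest: 3 (158.54 m)

P→5; Q→4; R→4; S→3; T→3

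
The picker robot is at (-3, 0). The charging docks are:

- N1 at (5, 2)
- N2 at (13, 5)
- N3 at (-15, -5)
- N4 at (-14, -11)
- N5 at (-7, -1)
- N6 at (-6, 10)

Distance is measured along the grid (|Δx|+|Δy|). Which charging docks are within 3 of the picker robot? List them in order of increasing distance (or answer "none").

none

Distances from (-3, 0):
N1: |8| + |2| = 8 + 2 = 10
N2: |16| + |5| = 16 + 5 = 21
N3: |-12| + |-5| = 12 + 5 = 17
N4: |-11| + |-11| = 11 + 11 = 22
N5: |-4| + |-1| = 4 + 1 = 5
N6: |-3| + |10| = 3 + 10 = 13
Threshold 3: none within range.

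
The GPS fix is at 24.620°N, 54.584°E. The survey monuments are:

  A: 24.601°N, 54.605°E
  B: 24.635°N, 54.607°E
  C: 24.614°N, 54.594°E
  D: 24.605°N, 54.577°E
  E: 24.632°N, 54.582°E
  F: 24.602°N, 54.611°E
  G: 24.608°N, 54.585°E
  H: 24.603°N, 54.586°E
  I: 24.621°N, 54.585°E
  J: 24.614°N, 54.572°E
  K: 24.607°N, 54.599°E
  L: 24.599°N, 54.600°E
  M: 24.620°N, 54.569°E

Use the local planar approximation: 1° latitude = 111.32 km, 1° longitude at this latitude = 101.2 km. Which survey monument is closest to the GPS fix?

Distances from 24.620°N, 54.584°E:
A: √((-0.019·111.32)² + (0.021·101.2)²) = √(4.47356 + 4.51648) = 2.998 km
B: √((0.015·111.32)² + (0.023·101.2)²) = √(2.78823 + 5.41772) = 2.865 km
C: √((-0.006·111.32)² + (0.010·101.2)²) = √(0.44612 + 1.02414) = 1.213 km
D: √((-0.015·111.32)² + (-0.007·101.2)²) = √(2.78823 + 0.50183) = 1.814 km
E: √((0.012·111.32)² + (-0.002·101.2)²) = √(1.78447 + 0.04097) = 1.351 km
F: √((-0.018·111.32)² + (0.027·101.2)²) = √(4.01505 + 7.46601) = 3.388 km
G: √((-0.012·111.32)² + (0.001·101.2)²) = √(1.78447 + 0.01024) = 1.340 km
H: √((-0.017·111.32)² + (0.002·101.2)²) = √(3.58133 + 0.04097) = 1.903 km
I: √((0.001·111.32)² + (0.001·101.2)²) = √(0.01239 + 0.01024) = 0.150 km
J: √((-0.006·111.32)² + (-0.012·101.2)²) = √(0.44612 + 1.47477) = 1.386 km
K: √((-0.013·111.32)² + (0.015·101.2)²) = √(2.09427 + 2.30432) = 2.097 km
L: √((-0.021·111.32)² + (0.016·101.2)²) = √(5.46493 + 2.62181) = 2.844 km
M: √((0.000·111.32)² + (-0.015·101.2)²) = √(0.00000 + 2.30432) = 1.518 km
Minimum: I at 0.150 km.

I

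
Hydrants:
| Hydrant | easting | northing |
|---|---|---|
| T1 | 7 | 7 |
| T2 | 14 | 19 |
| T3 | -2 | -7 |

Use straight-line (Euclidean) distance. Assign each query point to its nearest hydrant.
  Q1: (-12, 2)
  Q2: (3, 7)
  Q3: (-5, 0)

Q1→T3; Q2→T1; Q3→T3

Q1 at (-12, 2):
  T1: √((19)² + (5)²) = √(361.000 + 25.000) = 19.6
  T2: √((26)² + (17)²) = √(676.000 + 289.000) = 31.1
  T3: √((10)² + (-9)²) = √(100.000 + 81.000) = 13.5
  → nearest: T3 (13.5)
Q2 at (3, 7):
  T1: √((4)² + (0)²) = √(16.000 + 0.000) = 4.0
  T2: √((11)² + (12)²) = √(121.000 + 144.000) = 16.3
  T3: √((-5)² + (-14)²) = √(25.000 + 196.000) = 14.9
  → nearest: T1 (4.0)
Q3 at (-5, 0):
  T1: √((12)² + (7)²) = √(144.000 + 49.000) = 13.9
  T2: √((19)² + (19)²) = √(361.000 + 361.000) = 26.9
  T3: √((3)² + (-7)²) = √(9.000 + 49.000) = 7.6
  → nearest: T3 (7.6)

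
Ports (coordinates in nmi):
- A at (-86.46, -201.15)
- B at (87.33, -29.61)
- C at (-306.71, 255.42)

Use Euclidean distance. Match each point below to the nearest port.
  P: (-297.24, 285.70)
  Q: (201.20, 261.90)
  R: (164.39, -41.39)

P at (-297.24, 285.70):
  A: 530.52 nmi
  B: 497.31 nmi
  C: 31.73 nmi
  → nearest: C (31.73 nmi)
Q at (201.20, 261.90):
  A: 545.13 nmi
  B: 312.96 nmi
  C: 507.95 nmi
  → nearest: B (312.96 nmi)
R at (164.39, -41.39):
  A: 297.40 nmi
  B: 77.96 nmi
  C: 556.80 nmi
  → nearest: B (77.96 nmi)

P→C; Q→B; R→B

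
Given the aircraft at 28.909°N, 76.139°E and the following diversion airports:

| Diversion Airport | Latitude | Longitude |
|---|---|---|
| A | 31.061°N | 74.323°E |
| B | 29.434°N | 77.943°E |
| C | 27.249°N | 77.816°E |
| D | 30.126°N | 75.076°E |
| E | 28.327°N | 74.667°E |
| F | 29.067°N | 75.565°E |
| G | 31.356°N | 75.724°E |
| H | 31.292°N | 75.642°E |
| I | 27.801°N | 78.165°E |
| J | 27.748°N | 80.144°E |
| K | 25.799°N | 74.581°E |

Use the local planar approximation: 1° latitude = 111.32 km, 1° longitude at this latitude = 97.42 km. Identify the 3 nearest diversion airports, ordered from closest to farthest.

F, E, D

Distances from 28.909°N, 76.139°E:
A: √((2.152·111.32)² + (-1.816·97.42)²) = √(57389.30024 + 31298.81815) = 297.806 km
B: √((0.525·111.32)² + (1.804·97.42)²) = √(3415.58425 + 30886.54404) = 185.208 km
C: √((-1.660·111.32)² + (1.677·97.42)²) = √(34147.78760 + 26690.84822) = 246.655 km
D: √((1.217·111.32)² + (-1.063·97.42)²) = √(18353.86580 + 10724.14752) = 170.523 km
E: √((-0.582·111.32)² + (-1.472·97.42)²) = √(4197.51604 + 20564.20244) = 157.359 km
F: √((0.158·111.32)² + (-0.574·97.42)²) = √(309.35744 + 3126.94351) = 58.620 km
G: √((2.447·111.32)² + (-0.415·97.42)²) = √(74201.78179 + 1634.52830) = 275.384 km
H: √((2.383·111.32)² + (-0.497·97.42)²) = √(70371.12273 + 2344.27755) = 269.658 km
I: √((-1.108·111.32)² + (2.026·97.42)²) = √(15213.38711 + 38956.06955) = 232.743 km
J: √((-1.161·111.32)² + (4.005·97.42)²) = √(16703.62898 + 152230.36592) = 411.016 km
K: √((-3.110·111.32)² + (-1.558·97.42)²) = √(119858.04051 + 23037.27768) = 378.015 km
Sorted: F (58.620 km) < E (157.359 km) < D (170.523 km) < B (185.208 km) < I (232.743 km) < …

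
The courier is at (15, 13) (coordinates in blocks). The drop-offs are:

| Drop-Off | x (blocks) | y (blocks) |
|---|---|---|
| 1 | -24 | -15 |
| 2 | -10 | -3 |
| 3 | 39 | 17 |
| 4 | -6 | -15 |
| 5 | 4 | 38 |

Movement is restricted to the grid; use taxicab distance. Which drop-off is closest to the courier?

Distances from (15, 13):
1: |-39| + |-28| = 39 + 28 = 67 blocks
2: |-25| + |-16| = 25 + 16 = 41 blocks
3: |24| + |4| = 24 + 4 = 28 blocks
4: |-21| + |-28| = 21 + 28 = 49 blocks
5: |-11| + |25| = 11 + 25 = 36 blocks
Minimum: 3 at 28 blocks.

3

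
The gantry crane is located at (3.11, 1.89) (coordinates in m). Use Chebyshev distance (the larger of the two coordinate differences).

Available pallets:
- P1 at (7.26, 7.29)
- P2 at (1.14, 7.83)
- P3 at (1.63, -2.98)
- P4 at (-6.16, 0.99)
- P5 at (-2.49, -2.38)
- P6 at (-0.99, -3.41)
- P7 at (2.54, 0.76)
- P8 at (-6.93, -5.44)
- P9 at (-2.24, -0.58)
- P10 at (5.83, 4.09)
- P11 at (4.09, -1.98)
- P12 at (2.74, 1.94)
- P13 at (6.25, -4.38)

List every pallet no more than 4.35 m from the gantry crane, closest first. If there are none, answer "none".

Distances from (3.11, 1.89):
P1: max(|4.15|, |5.40|) = 5.40 m
P2: max(|-1.97|, |5.94|) = 5.94 m
P3: max(|-1.48|, |-4.87|) = 4.87 m
P4: max(|-9.27|, |-0.90|) = 9.27 m
P5: max(|-5.60|, |-4.27|) = 5.60 m
P6: max(|-4.10|, |-5.30|) = 5.30 m
P7: max(|-0.57|, |-1.13|) = 1.13 m
P8: max(|-10.04|, |-7.33|) = 10.04 m
P9: max(|-5.35|, |-2.47|) = 5.35 m
P10: max(|2.72|, |2.20|) = 2.72 m
P11: max(|0.98|, |-3.87|) = 3.87 m
P12: max(|-0.37|, |0.05|) = 0.37 m
P13: max(|3.14|, |-6.27|) = 6.27 m
Threshold 4.35 m: P12 (0.37 m), P7 (1.13 m), P10 (2.72 m), P11 (3.87 m) are within range.

P12, P7, P10, P11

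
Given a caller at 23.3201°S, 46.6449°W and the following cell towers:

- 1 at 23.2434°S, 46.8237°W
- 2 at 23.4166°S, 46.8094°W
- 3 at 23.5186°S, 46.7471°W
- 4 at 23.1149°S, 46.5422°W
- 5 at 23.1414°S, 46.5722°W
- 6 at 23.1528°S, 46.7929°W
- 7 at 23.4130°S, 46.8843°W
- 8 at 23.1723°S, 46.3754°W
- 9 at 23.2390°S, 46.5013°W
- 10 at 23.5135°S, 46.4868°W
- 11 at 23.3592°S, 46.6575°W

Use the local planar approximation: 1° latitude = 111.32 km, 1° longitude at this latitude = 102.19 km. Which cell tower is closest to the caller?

11

Distances from 23.3201°S, 46.6449°W:
1: √((0.0767·111.32)² + (-0.1788·102.19)²) = √(72.901611 + 333.850343) = 20.1681 km
2: √((-0.0965·111.32)² + (-0.1645·102.19)²) = √(115.398728 + 282.584673) = 19.9495 km
3: √((-0.1985·111.32)² + (-0.1022·102.19)²) = √(488.278293 + 109.073334) = 24.4408 km
4: √((0.2052·111.32)² + (0.1027·102.19)²) = √(521.796436 + 110.143199) = 25.1384 km
5: √((0.1787·111.32)² + (0.0727·102.19)²) = √(395.726834 + 55.193206) = 21.2349 km
6: √((0.1673·111.32)² + (-0.1480·102.19)²) = √(346.847267 + 228.739006) = 23.9914 km
7: √((-0.0929·111.32)² + (-0.2394·102.19)²) = √(106.949270 + 598.501289) = 26.5603 km
8: √((0.1478·111.32)² + (0.2695·102.19)²) = √(270.704368 + 758.462891) = 32.0806 km
9: √((0.0811·111.32)² + (0.1436·102.19)²) = √(81.505723 + 215.340481) = 17.2292 km
10: √((-0.1934·111.32)² + (0.1581·102.19)²) = √(463.510242 + 261.024059) = 26.9172 km
11: √((-0.0391·111.32)² + (-0.0126·102.19)²) = √(18.945231 + 1.657898) = 4.5391 km
Minimum: 11 at 4.5391 km.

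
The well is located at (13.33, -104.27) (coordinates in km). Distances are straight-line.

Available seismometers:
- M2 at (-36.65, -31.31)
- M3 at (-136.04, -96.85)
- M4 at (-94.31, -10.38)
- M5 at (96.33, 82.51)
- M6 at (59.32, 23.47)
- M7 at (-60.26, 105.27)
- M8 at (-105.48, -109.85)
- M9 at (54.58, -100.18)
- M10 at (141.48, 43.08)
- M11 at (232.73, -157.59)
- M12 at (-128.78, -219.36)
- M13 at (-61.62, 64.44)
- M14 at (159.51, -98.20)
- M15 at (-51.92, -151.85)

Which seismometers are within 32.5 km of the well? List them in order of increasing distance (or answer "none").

none

Distances from (13.33, -104.27):
M2: √((-49.98)² + (72.96)²) = √(2498.0004 + 5323.1616) = 88.44 km
M3: √((-149.37)² + (7.42)²) = √(22311.3969 + 55.0564) = 149.55 km
M4: √((-107.64)² + (93.89)²) = √(11586.3696 + 8815.3321) = 142.83 km
M5: √((83.00)² + (186.78)²) = √(6889.0000 + 34886.7684) = 204.39 km
M6: √((45.99)² + (127.74)²) = √(2115.0801 + 16317.5076) = 135.77 km
M7: √((-73.59)² + (209.54)²) = √(5415.4881 + 43907.0116) = 222.09 km
M8: √((-118.81)² + (-5.58)²) = √(14115.8161 + 31.1364) = 118.94 km
M9: √((41.25)² + (4.09)²) = √(1701.5625 + 16.7281) = 41.45 km
M10: √((128.15)² + (147.35)²) = √(16422.4225 + 21712.0225) = 195.28 km
M11: √((219.40)² + (-53.32)²) = √(48136.3600 + 2843.0224) = 225.79 km
M12: √((-142.11)² + (-115.09)²) = √(20195.2521 + 13245.7081) = 182.87 km
M13: √((-74.95)² + (168.71)²) = √(5617.5025 + 28463.0641) = 184.61 km
M14: √((146.18)² + (6.07)²) = √(21368.5924 + 36.8449) = 146.31 km
M15: √((-65.25)² + (-47.58)²) = √(4257.5625 + 2263.8564) = 80.76 km
Threshold 32.5 km: none within range.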